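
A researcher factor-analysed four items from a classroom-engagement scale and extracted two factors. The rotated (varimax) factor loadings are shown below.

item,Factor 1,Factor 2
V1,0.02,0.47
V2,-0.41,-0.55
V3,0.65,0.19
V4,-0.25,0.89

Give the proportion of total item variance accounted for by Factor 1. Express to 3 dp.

SS loadings for Factor 1 = 0.02² + (-0.41)² + 0.65² + (-0.25)² = 0.6535
Proportion of variance = 0.6535 / 4 = 0.1634.

0.163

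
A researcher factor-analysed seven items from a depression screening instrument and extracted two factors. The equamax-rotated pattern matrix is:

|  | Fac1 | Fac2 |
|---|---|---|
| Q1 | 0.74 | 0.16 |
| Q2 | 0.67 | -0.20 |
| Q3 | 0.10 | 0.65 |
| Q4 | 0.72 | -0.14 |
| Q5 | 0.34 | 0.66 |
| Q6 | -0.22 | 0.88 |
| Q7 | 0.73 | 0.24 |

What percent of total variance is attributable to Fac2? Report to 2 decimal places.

25.36%

SS loadings for Fac2 = 0.16² + (-0.20)² + 0.65² + (-0.14)² + 0.66² + 0.88² + 0.24² = 1.7753
With 7 standardized items, total variance = 7. Proportion = 1.7753/7 = 0.2536 → 25.36%.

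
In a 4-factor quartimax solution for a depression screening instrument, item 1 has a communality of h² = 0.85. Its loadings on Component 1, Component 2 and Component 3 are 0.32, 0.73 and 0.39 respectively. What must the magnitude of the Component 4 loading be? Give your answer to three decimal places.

Under orthogonal rotation h² = Σλ², so λ_Component 4² = h² − (0.7874) = 0.85 − 0.7874 = 0.0626.
|λ| = √0.0626 = 0.2502.

0.250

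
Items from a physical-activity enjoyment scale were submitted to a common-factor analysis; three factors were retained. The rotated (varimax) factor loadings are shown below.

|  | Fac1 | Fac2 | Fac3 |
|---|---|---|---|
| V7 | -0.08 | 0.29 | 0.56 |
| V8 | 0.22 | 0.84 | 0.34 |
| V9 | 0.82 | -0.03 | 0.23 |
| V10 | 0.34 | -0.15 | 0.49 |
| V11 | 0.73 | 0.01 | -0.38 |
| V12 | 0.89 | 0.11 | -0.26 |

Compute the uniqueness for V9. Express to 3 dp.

0.274

h² = 0.82² + (-0.03)² + 0.23² = 0.6724 + 0.0009 + 0.0529 = 0.7262
Uniqueness u² = 1 − h² = 1 − 0.7262 = 0.2738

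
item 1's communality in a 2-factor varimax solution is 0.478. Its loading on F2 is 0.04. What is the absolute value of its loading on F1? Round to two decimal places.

Under orthogonal rotation h² = Σλ², so λ_F1² = h² − (0.0016) = 0.478 − 0.0016 = 0.4764.
|λ| = √0.4764 = 0.6902.

0.69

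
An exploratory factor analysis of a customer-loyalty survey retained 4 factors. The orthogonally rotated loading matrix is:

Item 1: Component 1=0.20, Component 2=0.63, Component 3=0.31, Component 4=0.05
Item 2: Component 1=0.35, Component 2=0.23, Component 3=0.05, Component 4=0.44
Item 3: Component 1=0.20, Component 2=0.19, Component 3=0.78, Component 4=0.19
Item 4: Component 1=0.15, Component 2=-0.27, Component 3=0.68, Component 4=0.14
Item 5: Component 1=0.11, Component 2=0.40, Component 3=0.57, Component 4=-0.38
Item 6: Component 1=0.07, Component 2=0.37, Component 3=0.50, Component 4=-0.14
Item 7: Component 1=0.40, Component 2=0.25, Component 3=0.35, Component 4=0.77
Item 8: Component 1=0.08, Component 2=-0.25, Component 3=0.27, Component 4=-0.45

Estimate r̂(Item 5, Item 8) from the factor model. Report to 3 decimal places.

0.234

r̂ = Σ λ_i·λ_j across factors = (0.11)(0.08) + (0.40)(-0.25) + (0.57)(0.27) + (-0.38)(-0.45)
  = +0.0088 -0.1000 +0.1539 +0.1710 = 0.2337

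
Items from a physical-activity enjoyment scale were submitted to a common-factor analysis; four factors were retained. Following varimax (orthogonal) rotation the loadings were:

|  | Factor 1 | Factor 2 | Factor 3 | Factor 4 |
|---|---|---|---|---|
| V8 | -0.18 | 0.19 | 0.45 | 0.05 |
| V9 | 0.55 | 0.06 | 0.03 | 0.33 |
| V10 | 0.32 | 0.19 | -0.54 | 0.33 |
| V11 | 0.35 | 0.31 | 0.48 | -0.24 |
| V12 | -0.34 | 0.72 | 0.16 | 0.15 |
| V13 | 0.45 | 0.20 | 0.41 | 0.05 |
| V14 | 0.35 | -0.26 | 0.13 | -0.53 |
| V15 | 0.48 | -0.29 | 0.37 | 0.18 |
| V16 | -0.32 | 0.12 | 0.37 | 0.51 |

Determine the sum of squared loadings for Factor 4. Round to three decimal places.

0.876

SS loadings for Factor 4 = 0.05² + 0.33² + 0.33² + (-0.24)² + 0.15² + 0.05² + (-0.53)² + 0.18² + 0.51² = 0.0025 + 0.1089 + 0.1089 + 0.0576 + 0.0225 + 0.0025 + 0.2809 + 0.0324 + 0.2601 = 0.8763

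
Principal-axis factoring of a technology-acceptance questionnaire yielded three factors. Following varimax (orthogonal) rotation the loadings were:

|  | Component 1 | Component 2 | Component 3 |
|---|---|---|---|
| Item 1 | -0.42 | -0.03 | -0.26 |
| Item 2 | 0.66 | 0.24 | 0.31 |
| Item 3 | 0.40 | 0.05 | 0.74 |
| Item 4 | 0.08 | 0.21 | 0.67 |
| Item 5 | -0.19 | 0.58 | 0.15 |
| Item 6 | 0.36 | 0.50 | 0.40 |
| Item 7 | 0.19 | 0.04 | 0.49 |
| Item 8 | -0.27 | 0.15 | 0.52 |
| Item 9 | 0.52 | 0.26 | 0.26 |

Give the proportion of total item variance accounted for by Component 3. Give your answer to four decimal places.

0.2134

SS loadings for Component 3 = (-0.26)² + 0.31² + 0.74² + 0.67² + 0.15² + 0.40² + 0.49² + 0.52² + 0.26² = 1.9208
Proportion of variance = 1.9208 / 9 = 0.2134.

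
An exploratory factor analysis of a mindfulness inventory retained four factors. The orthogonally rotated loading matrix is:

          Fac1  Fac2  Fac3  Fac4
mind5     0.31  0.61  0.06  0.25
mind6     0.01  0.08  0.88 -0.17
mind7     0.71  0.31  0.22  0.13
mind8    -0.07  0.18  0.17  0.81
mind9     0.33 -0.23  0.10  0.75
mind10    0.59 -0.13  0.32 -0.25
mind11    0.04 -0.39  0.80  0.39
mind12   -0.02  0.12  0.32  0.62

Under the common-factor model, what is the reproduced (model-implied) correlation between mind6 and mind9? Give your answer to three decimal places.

-0.055

r̂ = Σ λ_i·λ_j across factors = (0.01)(0.33) + (0.08)(-0.23) + (0.88)(0.10) + (-0.17)(0.75)
  = +0.0033 -0.0184 +0.0880 -0.1275 = -0.0546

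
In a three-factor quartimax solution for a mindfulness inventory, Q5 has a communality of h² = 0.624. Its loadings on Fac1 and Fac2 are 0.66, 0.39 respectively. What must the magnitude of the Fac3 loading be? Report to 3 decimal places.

0.191

Under orthogonal rotation h² = Σλ², so λ_Fac3² = h² − (0.5877) = 0.624 − 0.5877 = 0.0363.
|λ| = √0.0363 = 0.1905.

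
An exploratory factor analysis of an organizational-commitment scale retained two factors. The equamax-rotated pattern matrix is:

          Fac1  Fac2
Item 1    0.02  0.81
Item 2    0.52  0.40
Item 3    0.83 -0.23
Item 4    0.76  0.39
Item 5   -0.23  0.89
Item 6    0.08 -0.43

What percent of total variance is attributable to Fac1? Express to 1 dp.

26.6%

SS loadings for Fac1 = 0.02² + 0.52² + 0.83² + 0.76² + (-0.23)² + 0.08² = 1.5966
With 6 standardized items, total variance = 6. Proportion = 1.5966/6 = 0.2661 → 26.61%.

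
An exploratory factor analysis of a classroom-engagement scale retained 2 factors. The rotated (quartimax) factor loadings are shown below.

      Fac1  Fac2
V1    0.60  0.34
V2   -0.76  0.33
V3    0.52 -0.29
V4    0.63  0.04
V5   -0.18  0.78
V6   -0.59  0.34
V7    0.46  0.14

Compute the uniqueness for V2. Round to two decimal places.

0.31

h² = (-0.76)² + 0.33² = 0.5776 + 0.1089 = 0.6865
Uniqueness u² = 1 − h² = 1 − 0.6865 = 0.3135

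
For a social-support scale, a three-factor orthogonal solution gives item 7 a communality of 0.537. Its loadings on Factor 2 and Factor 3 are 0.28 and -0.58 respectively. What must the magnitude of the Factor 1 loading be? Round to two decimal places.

0.35

Under orthogonal rotation h² = Σλ², so λ_Factor 1² = h² − (0.4148) = 0.537 − 0.4148 = 0.1222.
|λ| = √0.1222 = 0.3496.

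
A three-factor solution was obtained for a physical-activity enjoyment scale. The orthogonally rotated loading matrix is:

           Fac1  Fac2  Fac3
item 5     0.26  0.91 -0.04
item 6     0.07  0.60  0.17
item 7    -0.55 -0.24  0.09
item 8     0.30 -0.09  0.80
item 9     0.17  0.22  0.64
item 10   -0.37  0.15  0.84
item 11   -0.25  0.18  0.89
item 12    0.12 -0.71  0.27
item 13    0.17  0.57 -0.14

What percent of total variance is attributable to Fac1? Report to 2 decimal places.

8.18%

SS loadings for Fac1 = 0.26² + 0.07² + (-0.55)² + 0.30² + 0.17² + (-0.37)² + (-0.25)² + 0.12² + 0.17² = 0.7366
With 9 standardized items, total variance = 9. Proportion = 0.7366/9 = 0.0818 → 8.18%.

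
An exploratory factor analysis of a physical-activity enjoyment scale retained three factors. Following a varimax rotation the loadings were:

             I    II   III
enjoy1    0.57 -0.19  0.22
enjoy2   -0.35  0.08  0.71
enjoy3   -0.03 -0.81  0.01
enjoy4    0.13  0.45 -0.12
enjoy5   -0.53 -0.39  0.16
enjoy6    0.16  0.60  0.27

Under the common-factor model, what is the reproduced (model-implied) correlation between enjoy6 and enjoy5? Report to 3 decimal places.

-0.276

r̂ = Σ λ_i·λ_j across factors = (0.16)(-0.53) + (0.60)(-0.39) + (0.27)(0.16)
  = -0.0848 -0.2340 +0.0432 = -0.2756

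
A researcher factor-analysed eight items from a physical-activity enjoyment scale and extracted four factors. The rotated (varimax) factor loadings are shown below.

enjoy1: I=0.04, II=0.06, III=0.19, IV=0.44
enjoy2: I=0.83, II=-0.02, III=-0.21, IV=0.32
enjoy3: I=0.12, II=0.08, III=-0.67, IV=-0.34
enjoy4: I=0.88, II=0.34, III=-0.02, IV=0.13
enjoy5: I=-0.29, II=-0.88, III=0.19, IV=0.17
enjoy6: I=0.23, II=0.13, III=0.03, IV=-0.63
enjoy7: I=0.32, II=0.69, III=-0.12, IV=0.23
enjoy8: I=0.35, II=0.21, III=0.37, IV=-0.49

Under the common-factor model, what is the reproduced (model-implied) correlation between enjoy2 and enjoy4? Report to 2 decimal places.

r̂ = Σ λ_i·λ_j across factors = (0.83)(0.88) + (-0.02)(0.34) + (-0.21)(-0.02) + (0.32)(0.13)
  = +0.7304 -0.0068 +0.0042 +0.0416 = 0.7694

0.77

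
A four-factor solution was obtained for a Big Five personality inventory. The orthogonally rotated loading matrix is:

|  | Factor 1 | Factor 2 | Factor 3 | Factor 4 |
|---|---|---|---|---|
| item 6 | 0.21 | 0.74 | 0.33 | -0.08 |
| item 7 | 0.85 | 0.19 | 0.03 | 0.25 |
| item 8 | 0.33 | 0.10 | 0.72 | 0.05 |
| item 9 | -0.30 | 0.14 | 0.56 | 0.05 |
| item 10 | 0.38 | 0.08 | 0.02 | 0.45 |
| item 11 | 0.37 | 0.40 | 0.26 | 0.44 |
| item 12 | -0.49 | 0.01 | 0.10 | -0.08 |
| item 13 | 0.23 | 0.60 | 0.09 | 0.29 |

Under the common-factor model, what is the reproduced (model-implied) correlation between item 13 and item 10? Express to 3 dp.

0.268

r̂ = Σ λ_i·λ_j across factors = (0.23)(0.38) + (0.60)(0.08) + (0.09)(0.02) + (0.29)(0.45)
  = +0.0874 +0.0480 +0.0018 +0.1305 = 0.2677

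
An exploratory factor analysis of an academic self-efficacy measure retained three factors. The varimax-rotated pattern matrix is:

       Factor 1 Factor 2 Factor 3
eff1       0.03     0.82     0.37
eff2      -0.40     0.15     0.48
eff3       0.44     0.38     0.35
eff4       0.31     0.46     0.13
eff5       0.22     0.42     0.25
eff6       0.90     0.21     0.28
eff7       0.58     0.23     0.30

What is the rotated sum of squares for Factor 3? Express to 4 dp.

0.7376

SS loadings for Factor 3 = 0.37² + 0.48² + 0.35² + 0.13² + 0.25² + 0.28² + 0.30² = 0.1369 + 0.2304 + 0.1225 + 0.0169 + 0.0625 + 0.0784 + 0.0900 = 0.7376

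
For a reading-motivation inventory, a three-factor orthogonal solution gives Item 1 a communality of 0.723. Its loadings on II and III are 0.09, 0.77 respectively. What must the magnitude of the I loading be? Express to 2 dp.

0.35

Under orthogonal rotation h² = Σλ², so λ_I² = h² − (0.6010) = 0.723 − 0.6010 = 0.1220.
|λ| = √0.1220 = 0.3493.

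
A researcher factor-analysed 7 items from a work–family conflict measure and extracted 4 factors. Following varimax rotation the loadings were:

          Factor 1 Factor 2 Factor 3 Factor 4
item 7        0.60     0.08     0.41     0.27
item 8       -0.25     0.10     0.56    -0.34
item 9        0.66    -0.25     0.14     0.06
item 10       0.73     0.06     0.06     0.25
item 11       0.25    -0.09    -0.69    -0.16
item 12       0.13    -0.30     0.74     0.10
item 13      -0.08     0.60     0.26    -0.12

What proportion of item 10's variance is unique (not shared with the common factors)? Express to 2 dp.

0.40

h² = 0.73² + 0.06² + 0.06² + 0.25² = 0.5329 + 0.0036 + 0.0036 + 0.0625 = 0.6026
Uniqueness u² = 1 − h² = 1 − 0.6026 = 0.3974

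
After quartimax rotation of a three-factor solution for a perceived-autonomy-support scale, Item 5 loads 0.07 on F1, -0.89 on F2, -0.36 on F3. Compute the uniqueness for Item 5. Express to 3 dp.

h² = 0.07² + (-0.89)² + (-0.36)² = 0.0049 + 0.7921 + 0.1296 = 0.9266
Uniqueness u² = 1 − h² = 1 − 0.9266 = 0.0734

0.073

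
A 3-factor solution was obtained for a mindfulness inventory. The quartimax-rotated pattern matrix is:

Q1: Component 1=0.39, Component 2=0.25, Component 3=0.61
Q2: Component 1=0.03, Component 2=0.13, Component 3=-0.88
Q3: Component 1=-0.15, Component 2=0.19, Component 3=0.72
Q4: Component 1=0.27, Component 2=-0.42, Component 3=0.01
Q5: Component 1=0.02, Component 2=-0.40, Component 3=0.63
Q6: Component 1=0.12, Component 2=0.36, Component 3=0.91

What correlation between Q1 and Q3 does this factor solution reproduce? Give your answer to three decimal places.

r̂ = Σ λ_i·λ_j across factors = (0.39)(-0.15) + (0.25)(0.19) + (0.61)(0.72)
  = -0.0585 +0.0475 +0.4392 = 0.4282

0.428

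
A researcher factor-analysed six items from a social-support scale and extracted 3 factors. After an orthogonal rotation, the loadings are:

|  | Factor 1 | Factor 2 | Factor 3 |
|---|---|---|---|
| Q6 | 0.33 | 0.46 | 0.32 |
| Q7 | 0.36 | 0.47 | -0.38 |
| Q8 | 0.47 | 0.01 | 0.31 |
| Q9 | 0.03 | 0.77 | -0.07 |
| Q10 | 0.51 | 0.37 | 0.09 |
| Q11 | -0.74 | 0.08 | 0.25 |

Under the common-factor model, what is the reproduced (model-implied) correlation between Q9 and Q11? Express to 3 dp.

0.022

r̂ = Σ λ_i·λ_j across factors = (0.03)(-0.74) + (0.77)(0.08) + (-0.07)(0.25)
  = -0.0222 +0.0616 -0.0175 = 0.0219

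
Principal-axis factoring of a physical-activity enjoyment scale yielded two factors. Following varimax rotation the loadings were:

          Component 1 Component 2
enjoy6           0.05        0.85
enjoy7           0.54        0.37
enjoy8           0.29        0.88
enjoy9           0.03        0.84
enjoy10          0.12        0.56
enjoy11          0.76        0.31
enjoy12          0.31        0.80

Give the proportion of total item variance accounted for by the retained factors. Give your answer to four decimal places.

Communalities: 0.7250, 0.4285, 0.8585, 0.7065, 0.3280, 0.6737, 0.7361; Σh² = 4.4563.
Total variance with 7 standardized items is 7, so the solution explains 4.4563/7 = 0.6366.

0.6366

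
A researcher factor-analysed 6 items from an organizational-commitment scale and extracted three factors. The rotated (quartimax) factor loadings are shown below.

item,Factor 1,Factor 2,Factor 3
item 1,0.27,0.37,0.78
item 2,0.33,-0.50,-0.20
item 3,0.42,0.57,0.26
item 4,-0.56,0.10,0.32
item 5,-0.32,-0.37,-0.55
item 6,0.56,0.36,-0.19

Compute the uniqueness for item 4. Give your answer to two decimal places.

h² = (-0.56)² + 0.10² + 0.32² = 0.3136 + 0.0100 + 0.1024 = 0.4260
Uniqueness u² = 1 − h² = 1 − 0.4260 = 0.5740

0.57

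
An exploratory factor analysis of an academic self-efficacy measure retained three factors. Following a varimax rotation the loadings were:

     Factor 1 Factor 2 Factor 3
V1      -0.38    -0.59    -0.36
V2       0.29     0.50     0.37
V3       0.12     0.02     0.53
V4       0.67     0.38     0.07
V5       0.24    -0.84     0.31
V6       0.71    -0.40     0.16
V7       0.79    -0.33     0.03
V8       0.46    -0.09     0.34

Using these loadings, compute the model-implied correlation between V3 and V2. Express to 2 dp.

r̂ = Σ λ_i·λ_j across factors = (0.12)(0.29) + (0.02)(0.50) + (0.53)(0.37)
  = +0.0348 +0.0100 +0.1961 = 0.2409

0.24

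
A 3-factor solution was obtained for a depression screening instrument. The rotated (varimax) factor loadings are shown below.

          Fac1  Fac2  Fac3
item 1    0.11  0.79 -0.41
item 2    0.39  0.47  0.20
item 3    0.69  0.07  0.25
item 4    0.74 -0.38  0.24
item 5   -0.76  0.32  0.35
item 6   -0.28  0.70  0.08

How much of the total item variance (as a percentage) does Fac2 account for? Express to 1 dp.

26.4%

SS loadings for Fac2 = 0.79² + 0.47² + 0.07² + (-0.38)² + 0.32² + 0.70² = 1.5867
With 6 standardized items, total variance = 6. Proportion = 1.5867/6 = 0.2645 → 26.44%.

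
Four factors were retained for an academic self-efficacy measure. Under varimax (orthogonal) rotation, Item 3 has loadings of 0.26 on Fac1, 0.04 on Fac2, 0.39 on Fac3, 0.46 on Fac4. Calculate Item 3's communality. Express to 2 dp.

0.43

h² = 0.26² + 0.04² + 0.39² + 0.46² = 0.0676 + 0.0016 + 0.1521 + 0.2116 = 0.4329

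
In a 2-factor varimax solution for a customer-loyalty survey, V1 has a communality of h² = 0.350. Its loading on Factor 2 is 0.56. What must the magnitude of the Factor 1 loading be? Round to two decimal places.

Under orthogonal rotation h² = Σλ², so λ_Factor 1² = h² − (0.3136) = 0.350 − 0.3136 = 0.0364.
|λ| = √0.0364 = 0.1908.

0.19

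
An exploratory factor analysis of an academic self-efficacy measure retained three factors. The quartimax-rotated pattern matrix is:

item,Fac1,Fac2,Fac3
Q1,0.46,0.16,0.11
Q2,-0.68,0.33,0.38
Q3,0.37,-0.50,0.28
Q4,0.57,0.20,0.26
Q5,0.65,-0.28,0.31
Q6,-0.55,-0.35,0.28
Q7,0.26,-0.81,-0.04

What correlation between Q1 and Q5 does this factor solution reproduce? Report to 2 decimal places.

0.29

r̂ = Σ λ_i·λ_j across factors = (0.46)(0.65) + (0.16)(-0.28) + (0.11)(0.31)
  = +0.2990 -0.0448 +0.0341 = 0.2883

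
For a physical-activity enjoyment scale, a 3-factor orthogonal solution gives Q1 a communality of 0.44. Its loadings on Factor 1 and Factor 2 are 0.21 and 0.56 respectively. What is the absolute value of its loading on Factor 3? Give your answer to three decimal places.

0.287

Under orthogonal rotation h² = Σλ², so λ_Factor 3² = h² − (0.3577) = 0.44 − 0.3577 = 0.0823.
|λ| = √0.0823 = 0.2869.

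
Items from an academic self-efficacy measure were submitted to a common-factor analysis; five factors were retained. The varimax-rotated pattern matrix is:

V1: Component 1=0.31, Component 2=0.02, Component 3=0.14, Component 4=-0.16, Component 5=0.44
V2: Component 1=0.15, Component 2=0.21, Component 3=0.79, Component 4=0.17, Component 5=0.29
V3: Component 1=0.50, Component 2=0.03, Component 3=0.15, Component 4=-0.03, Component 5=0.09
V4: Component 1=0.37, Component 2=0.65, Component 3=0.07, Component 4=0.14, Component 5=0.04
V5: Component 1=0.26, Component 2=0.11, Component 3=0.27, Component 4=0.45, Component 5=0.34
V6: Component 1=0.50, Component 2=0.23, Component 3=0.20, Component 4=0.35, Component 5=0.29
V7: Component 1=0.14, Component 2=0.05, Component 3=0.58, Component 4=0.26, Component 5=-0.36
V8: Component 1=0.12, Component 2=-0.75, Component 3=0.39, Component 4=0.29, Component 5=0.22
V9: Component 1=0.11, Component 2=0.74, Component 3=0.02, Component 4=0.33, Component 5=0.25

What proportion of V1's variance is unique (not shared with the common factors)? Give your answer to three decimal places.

h² = 0.31² + 0.02² + 0.14² + (-0.16)² + 0.44² = 0.0961 + 0.0004 + 0.0196 + 0.0256 + 0.1936 = 0.3353
Uniqueness u² = 1 − h² = 1 − 0.3353 = 0.6647

0.665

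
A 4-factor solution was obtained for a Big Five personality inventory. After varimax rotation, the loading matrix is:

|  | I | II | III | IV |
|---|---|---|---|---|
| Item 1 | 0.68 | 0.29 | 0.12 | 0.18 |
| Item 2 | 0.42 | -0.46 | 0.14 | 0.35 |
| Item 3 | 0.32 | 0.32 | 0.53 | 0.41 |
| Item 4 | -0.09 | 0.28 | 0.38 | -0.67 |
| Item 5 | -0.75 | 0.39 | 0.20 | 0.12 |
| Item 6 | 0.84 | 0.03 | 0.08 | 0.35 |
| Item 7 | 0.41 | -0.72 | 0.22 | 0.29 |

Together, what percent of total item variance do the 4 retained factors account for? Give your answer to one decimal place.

Communalities: 0.5933, 0.5301, 0.6538, 0.6798, 0.7690, 0.8354, 0.8190; Σh² = 4.8804.
Total variance with 7 standardized items is 7, so the solution explains 4.8804/7 = 0.6972 = 69.72%.

69.7%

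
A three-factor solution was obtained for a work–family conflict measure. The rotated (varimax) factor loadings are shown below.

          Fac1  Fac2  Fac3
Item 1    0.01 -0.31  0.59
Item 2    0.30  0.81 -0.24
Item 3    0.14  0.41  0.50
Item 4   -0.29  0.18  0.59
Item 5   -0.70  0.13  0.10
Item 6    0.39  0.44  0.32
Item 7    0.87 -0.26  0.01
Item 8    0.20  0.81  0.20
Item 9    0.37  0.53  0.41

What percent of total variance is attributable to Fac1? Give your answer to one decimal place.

SS loadings for Fac1 = 0.01² + 0.30² + 0.14² + (-0.29)² + (-0.70)² + 0.39² + 0.87² + 0.20² + 0.37² = 1.7697
With 9 standardized items, total variance = 9. Proportion = 1.7697/9 = 0.1966 → 19.66%.

19.7%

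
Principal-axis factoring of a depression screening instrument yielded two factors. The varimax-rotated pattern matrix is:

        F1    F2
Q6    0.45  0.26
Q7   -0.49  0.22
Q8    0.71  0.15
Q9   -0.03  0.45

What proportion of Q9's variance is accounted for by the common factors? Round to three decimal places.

h² = (-0.03)² + 0.45² = 0.0009 + 0.2025 = 0.2034

0.203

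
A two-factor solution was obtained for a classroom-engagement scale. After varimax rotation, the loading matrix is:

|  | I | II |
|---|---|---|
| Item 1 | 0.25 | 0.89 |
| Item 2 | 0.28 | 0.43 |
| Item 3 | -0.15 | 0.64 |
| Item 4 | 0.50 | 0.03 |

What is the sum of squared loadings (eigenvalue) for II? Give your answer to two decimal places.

1.39

SS loadings for II = 0.89² + 0.43² + 0.64² + 0.03² = 0.7921 + 0.1849 + 0.4096 + 0.0009 = 1.3875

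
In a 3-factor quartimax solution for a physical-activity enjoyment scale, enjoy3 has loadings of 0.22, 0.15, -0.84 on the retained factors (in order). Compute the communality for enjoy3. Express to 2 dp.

h² = 0.22² + 0.15² + (-0.84)² = 0.0484 + 0.0225 + 0.7056 = 0.7765

0.78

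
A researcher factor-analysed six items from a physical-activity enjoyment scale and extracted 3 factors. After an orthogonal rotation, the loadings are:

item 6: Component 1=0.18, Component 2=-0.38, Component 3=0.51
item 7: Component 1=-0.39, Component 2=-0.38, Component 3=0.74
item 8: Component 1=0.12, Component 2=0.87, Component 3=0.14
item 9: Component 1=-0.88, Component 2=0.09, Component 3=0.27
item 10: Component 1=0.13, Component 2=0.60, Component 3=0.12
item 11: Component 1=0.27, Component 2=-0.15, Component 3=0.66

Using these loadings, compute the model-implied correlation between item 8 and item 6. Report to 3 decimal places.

-0.238

r̂ = Σ λ_i·λ_j across factors = (0.12)(0.18) + (0.87)(-0.38) + (0.14)(0.51)
  = +0.0216 -0.3306 +0.0714 = -0.2376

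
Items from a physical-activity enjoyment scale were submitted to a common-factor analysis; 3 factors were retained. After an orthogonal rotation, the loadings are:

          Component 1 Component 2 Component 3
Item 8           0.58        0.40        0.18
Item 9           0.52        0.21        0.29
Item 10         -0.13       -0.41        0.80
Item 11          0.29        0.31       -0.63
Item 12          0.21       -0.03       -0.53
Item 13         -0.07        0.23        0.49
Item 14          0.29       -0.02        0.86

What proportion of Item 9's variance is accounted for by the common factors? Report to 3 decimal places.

0.399

h² = 0.52² + 0.21² + 0.29² = 0.2704 + 0.0441 + 0.0841 = 0.3986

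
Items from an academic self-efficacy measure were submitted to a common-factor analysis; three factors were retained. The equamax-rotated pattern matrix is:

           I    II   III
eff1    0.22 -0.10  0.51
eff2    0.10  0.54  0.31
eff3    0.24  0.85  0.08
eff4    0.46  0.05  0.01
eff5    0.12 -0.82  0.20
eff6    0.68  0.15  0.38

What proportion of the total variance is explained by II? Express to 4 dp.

SS loadings for II = (-0.10)² + 0.54² + 0.85² + 0.05² + (-0.82)² + 0.15² = 1.7215
Proportion of variance = 1.7215 / 6 = 0.2869.

0.2869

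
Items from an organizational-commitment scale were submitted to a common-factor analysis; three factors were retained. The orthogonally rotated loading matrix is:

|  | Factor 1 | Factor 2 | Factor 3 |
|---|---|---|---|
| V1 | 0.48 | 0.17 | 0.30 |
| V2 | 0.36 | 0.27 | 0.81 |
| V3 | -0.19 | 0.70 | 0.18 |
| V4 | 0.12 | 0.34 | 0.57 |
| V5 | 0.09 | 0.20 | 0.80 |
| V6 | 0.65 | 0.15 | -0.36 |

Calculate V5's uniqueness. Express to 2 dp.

h² = 0.09² + 0.20² + 0.80² = 0.0081 + 0.0400 + 0.6400 = 0.6881
Uniqueness u² = 1 − h² = 1 − 0.6881 = 0.3119

0.31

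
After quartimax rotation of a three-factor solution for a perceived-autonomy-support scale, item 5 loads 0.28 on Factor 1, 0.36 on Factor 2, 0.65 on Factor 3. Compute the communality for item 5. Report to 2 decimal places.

0.63

h² = 0.28² + 0.36² + 0.65² = 0.0784 + 0.1296 + 0.4225 = 0.6305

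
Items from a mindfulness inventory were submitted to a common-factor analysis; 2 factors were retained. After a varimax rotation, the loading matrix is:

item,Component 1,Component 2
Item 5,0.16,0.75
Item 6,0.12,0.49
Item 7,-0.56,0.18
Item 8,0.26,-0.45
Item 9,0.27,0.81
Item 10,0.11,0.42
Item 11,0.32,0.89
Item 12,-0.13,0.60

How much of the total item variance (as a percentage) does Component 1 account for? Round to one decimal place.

SS loadings for Component 1 = 0.16² + 0.12² + (-0.56)² + 0.26² + 0.27² + 0.11² + 0.32² + (-0.13)² = 0.6255
With 8 standardized items, total variance = 8. Proportion = 0.6255/8 = 0.0782 → 7.82%.

7.8%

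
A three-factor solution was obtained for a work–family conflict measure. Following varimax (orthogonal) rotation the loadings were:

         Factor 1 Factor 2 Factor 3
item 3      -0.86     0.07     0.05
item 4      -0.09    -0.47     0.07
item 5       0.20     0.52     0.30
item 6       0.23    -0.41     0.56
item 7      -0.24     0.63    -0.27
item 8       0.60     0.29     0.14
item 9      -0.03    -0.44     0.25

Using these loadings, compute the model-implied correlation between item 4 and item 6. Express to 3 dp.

0.211

r̂ = Σ λ_i·λ_j across factors = (-0.09)(0.23) + (-0.47)(-0.41) + (0.07)(0.56)
  = -0.0207 +0.1927 +0.0392 = 0.2112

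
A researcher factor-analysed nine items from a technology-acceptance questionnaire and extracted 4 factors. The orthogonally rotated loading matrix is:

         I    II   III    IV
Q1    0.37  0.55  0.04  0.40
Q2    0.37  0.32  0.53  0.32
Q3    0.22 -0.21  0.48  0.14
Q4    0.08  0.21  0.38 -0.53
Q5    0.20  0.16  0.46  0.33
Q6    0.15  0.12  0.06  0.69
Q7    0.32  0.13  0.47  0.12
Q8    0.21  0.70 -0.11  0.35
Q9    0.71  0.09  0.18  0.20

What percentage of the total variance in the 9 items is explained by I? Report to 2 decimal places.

SS loadings for I = 0.37² + 0.37² + 0.22² + 0.08² + 0.20² + 0.15² + 0.32² + 0.21² + 0.71² = 1.0417
With 9 standardized items, total variance = 9. Proportion = 1.0417/9 = 0.1157 → 11.57%.

11.57%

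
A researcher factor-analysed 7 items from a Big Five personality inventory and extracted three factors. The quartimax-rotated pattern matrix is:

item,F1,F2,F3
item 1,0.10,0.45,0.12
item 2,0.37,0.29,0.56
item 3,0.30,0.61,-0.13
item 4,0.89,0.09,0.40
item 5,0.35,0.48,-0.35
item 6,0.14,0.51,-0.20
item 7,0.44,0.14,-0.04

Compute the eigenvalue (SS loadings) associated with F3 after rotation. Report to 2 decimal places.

SS loadings for F3 = 0.12² + 0.56² + (-0.13)² + 0.40² + (-0.35)² + (-0.20)² + (-0.04)² = 0.0144 + 0.3136 + 0.0169 + 0.1600 + 0.1225 + 0.0400 + 0.0016 = 0.6690

0.67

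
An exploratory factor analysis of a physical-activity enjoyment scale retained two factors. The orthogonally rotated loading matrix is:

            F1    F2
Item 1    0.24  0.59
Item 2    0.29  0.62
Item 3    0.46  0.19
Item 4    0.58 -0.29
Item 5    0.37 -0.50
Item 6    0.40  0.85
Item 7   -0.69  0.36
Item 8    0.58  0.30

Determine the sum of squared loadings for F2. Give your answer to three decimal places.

SS loadings for F2 = 0.59² + 0.62² + 0.19² + (-0.29)² + (-0.50)² + 0.85² + 0.36² + 0.30² = 0.3481 + 0.3844 + 0.0361 + 0.0841 + 0.2500 + 0.7225 + 0.1296 + 0.0900 = 2.0448

2.045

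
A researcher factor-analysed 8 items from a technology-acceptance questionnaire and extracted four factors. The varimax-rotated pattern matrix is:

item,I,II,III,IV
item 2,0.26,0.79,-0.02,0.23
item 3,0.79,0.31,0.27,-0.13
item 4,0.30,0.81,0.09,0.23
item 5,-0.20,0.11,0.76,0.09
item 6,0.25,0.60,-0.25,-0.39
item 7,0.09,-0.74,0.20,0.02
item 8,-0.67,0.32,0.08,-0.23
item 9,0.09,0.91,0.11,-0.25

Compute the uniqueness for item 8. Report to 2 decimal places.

h² = (-0.67)² + 0.32² + 0.08² + (-0.23)² = 0.4489 + 0.1024 + 0.0064 + 0.0529 = 0.6106
Uniqueness u² = 1 − h² = 1 − 0.6106 = 0.3894

0.39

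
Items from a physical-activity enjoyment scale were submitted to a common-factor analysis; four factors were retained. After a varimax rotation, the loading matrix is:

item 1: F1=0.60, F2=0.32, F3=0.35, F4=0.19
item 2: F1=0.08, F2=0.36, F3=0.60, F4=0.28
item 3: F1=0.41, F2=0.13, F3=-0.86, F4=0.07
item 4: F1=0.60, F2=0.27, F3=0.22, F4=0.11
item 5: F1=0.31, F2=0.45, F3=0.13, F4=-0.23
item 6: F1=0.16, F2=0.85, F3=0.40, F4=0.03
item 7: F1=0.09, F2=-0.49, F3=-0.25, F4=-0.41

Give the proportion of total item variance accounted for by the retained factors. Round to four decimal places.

SS loadings by factor: 1.0243, 1.4869, 1.5099, 0.3534; total = 4.3745.
Total variance with 7 standardized items is 7, so the solution explains 4.3745/7 = 0.6249.

0.6249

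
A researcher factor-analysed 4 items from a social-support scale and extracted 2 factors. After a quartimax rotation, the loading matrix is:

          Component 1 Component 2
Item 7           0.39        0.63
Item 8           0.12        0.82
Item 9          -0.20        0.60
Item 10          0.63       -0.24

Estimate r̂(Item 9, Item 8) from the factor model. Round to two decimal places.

r̂ = Σ λ_i·λ_j across factors = (-0.20)(0.12) + (0.60)(0.82)
  = -0.0240 +0.4920 = 0.4680

0.47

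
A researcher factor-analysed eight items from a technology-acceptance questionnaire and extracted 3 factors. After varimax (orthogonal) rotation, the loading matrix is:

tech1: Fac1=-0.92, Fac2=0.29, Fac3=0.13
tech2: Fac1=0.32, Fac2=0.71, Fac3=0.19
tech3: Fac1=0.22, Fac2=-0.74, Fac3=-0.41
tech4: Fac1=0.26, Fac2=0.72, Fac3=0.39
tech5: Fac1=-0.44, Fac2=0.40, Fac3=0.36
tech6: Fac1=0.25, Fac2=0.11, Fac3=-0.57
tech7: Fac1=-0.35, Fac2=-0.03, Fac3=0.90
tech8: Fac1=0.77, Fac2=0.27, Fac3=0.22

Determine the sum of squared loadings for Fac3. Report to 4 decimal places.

1.6861

SS loadings for Fac3 = 0.13² + 0.19² + (-0.41)² + 0.39² + 0.36² + (-0.57)² + 0.90² + 0.22² = 0.0169 + 0.0361 + 0.1681 + 0.1521 + 0.1296 + 0.3249 + 0.8100 + 0.0484 = 1.6861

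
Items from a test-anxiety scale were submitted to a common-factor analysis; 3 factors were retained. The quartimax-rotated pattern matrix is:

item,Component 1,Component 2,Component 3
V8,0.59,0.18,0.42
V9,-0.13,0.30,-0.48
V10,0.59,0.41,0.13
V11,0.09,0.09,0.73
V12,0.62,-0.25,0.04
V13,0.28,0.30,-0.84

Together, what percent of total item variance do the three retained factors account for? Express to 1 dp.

55.0%

SS loadings by factor: 1.1840, 0.4511, 1.6638; total = 3.2989.
Total variance with 6 standardized items is 6, so the solution explains 3.2989/6 = 0.5498 = 54.98%.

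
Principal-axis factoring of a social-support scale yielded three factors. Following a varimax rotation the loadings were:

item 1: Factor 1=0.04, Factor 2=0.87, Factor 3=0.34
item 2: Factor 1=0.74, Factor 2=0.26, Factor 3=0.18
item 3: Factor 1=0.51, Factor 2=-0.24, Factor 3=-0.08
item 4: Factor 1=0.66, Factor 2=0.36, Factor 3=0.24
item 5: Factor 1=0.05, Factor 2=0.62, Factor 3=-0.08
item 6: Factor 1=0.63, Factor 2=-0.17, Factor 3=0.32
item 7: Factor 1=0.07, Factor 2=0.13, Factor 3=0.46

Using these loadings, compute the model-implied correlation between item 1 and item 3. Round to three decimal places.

-0.216

r̂ = Σ λ_i·λ_j across factors = (0.04)(0.51) + (0.87)(-0.24) + (0.34)(-0.08)
  = +0.0204 -0.2088 -0.0272 = -0.2156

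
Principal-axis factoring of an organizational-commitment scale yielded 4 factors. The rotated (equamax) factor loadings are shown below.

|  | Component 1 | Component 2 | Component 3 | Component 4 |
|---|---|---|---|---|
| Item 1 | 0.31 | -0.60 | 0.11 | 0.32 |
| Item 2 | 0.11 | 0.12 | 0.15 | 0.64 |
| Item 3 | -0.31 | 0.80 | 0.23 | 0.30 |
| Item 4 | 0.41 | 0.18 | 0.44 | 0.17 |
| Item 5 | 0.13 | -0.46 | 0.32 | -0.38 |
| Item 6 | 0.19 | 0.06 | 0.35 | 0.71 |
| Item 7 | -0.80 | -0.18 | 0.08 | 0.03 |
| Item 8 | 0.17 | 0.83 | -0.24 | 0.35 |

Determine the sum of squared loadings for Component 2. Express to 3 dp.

SS loadings for Component 2 = (-0.60)² + 0.12² + 0.80² + 0.18² + (-0.46)² + 0.06² + (-0.18)² + 0.83² = 0.3600 + 0.0144 + 0.6400 + 0.0324 + 0.2116 + 0.0036 + 0.0324 + 0.6889 = 1.9833

1.983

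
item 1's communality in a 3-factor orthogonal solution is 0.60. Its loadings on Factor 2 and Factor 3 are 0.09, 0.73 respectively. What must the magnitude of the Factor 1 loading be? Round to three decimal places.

0.243

Under orthogonal rotation h² = Σλ², so λ_Factor 1² = h² − (0.5410) = 0.60 − 0.5410 = 0.0590.
|λ| = √0.0590 = 0.2429.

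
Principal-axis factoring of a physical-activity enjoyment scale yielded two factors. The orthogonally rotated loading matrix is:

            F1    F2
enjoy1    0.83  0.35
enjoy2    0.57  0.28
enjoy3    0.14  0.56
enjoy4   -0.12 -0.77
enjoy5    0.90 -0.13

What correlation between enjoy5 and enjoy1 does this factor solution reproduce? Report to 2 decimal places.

0.70

r̂ = Σ λ_i·λ_j across factors = (0.90)(0.83) + (-0.13)(0.35)
  = +0.7470 -0.0455 = 0.7015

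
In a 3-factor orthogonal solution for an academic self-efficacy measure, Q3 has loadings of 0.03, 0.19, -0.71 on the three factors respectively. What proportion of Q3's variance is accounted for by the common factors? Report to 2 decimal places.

0.54

h² = 0.03² + 0.19² + (-0.71)² = 0.0009 + 0.0361 + 0.5041 = 0.5411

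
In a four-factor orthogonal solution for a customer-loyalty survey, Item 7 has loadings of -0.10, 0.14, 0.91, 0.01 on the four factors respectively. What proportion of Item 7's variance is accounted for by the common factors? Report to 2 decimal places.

0.86

h² = (-0.10)² + 0.14² + 0.91² + 0.01² = 0.0100 + 0.0196 + 0.8281 + 0.0001 = 0.8578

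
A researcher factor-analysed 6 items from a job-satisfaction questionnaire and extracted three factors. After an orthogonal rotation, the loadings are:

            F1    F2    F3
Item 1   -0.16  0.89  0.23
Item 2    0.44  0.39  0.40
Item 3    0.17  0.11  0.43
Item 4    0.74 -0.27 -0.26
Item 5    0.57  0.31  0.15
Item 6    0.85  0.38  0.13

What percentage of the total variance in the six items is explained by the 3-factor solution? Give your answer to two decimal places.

Communalities: 0.8706, 0.5057, 0.2259, 0.6881, 0.4435, 0.8838; Σh² = 3.6176.
Total variance with 6 standardized items is 6, so the solution explains 3.6176/6 = 0.6029 = 60.29%.

60.29%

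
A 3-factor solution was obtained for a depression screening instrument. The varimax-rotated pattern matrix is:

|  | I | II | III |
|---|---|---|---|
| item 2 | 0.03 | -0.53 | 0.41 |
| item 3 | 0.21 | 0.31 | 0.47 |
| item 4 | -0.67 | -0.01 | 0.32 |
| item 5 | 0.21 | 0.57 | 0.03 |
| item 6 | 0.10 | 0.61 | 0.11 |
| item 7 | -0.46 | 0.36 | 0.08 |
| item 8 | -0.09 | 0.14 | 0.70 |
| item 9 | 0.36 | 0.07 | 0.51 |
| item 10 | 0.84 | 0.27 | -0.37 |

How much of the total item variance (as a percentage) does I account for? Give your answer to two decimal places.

SS loadings for I = 0.03² + 0.21² + (-0.67)² + 0.21² + 0.10² + (-0.46)² + (-0.09)² + 0.36² + 0.84² = 1.6029
With 9 standardized items, total variance = 9. Proportion = 1.6029/9 = 0.1781 → 17.81%.

17.81%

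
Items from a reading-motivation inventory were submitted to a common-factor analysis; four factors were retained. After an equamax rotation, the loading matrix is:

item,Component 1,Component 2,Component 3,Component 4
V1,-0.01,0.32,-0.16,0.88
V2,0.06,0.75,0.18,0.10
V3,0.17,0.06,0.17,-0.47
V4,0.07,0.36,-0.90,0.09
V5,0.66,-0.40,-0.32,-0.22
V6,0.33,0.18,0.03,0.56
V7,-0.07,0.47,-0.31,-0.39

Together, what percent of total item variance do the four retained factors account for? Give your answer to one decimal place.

63.2%

Communalities: 0.9025, 0.6085, 0.2823, 0.9526, 0.7464, 0.4558, 0.4740; Σh² = 4.4221.
Total variance with 7 standardized items is 7, so the solution explains 4.4221/7 = 0.6317 = 63.17%.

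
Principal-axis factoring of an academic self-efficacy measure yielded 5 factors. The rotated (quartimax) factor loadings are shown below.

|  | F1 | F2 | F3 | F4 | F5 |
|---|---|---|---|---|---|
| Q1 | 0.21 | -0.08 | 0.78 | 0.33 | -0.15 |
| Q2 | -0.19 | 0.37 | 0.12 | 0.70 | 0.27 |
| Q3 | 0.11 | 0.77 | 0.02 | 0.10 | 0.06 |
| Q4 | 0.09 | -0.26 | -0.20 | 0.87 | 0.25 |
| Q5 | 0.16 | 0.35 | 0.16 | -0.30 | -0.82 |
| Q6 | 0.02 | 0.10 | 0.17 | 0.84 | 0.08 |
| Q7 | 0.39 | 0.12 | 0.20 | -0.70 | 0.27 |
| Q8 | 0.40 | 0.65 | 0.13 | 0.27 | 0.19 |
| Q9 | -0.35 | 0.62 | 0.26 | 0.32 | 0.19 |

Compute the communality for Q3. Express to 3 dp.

h² = 0.11² + 0.77² + 0.02² + 0.10² + 0.06² = 0.0121 + 0.5929 + 0.0004 + 0.0100 + 0.0036 = 0.6190

0.619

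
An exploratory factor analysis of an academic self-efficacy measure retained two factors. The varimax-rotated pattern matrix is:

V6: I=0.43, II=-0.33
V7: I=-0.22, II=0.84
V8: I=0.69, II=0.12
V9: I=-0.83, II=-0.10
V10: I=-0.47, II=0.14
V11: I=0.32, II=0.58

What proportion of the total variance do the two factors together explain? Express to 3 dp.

SS loadings by factor: 1.7216, 1.1949; total = 2.9165.
Total variance with 6 standardized items is 6, so the solution explains 2.9165/6 = 0.4861.

0.486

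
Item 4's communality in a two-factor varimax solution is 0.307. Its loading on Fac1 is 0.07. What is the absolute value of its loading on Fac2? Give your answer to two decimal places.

0.55

Under orthogonal rotation h² = Σλ², so λ_Fac2² = h² − (0.0049) = 0.307 − 0.0049 = 0.3021.
|λ| = √0.3021 = 0.5496.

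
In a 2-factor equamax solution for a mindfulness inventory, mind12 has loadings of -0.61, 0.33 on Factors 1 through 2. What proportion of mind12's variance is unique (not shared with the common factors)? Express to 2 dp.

0.52

h² = (-0.61)² + 0.33² = 0.3721 + 0.1089 = 0.4810
Uniqueness u² = 1 − h² = 1 − 0.4810 = 0.5190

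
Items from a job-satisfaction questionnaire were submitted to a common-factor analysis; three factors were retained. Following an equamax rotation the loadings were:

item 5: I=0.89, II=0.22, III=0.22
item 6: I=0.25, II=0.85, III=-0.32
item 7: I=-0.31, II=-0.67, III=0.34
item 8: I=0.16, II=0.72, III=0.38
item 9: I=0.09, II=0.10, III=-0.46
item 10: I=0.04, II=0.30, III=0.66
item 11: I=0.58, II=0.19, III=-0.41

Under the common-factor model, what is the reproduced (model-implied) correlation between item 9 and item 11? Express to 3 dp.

r̂ = Σ λ_i·λ_j across factors = (0.09)(0.58) + (0.10)(0.19) + (-0.46)(-0.41)
  = +0.0522 +0.0190 +0.1886 = 0.2598

0.260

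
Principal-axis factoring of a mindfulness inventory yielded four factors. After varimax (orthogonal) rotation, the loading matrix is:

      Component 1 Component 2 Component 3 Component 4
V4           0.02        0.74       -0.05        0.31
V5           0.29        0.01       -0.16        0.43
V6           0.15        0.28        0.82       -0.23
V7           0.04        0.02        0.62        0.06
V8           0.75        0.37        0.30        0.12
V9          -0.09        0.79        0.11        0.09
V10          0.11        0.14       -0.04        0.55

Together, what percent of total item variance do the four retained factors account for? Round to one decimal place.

SS loadings by factor: 0.6913, 1.4071, 1.1886, 0.6625; total = 3.9495.
Total variance with 7 standardized items is 7, so the solution explains 3.9495/7 = 0.5642 = 56.42%.

56.4%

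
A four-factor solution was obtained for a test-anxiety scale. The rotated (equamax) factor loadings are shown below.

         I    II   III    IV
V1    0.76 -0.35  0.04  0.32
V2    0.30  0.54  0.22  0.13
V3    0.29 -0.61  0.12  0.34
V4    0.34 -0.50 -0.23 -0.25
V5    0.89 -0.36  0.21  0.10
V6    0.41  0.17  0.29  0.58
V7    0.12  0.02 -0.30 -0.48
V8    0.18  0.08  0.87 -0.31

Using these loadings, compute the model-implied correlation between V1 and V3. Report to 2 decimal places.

0.55

r̂ = Σ λ_i·λ_j across factors = (0.76)(0.29) + (-0.35)(-0.61) + (0.04)(0.12) + (0.32)(0.34)
  = +0.2204 +0.2135 +0.0048 +0.1088 = 0.5475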